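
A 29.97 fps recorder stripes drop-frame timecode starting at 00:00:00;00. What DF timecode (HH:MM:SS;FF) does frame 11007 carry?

Each 10-minute DF block holds 10 × 60 × 30 − 9 × 2 = 17982 frames. 11007 ÷ 17982 → 0 full blocks, remainder 11007.
Within the partial block the first minute is 1800 frames and each further minute 1798, so 6 further minute boundaries passed. Total skipped labels = 18 × 0 + 2 × 6 = 12.
Non-drop label index = 11007 + 12 = 11019; at 30 labels/s that is 00:06:07:09, i.e. DF 00:06:07;09.

00:06:07;09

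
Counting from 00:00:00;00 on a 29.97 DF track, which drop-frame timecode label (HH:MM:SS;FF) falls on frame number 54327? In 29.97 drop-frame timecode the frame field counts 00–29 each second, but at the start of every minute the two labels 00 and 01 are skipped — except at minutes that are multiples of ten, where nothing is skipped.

Ten DF minutes hold 17982 frames, so frame 54327 lies in block 3 (frames 53946–71927) with 381 frames into that block.
The block's first minute is 1800 frames and the rest 1798 each; 381 frames reaches minute 0, so 3 × 18 + 0 × 2 = 54 labels have been skipped so far.
Adding those back, label number 54327 + 54 = 54381 at 30 labels/s is 1812 s + 21 f = 0 h 30 min 12 s frame 21, i.e. 00:30:12;21.

00:30:12;21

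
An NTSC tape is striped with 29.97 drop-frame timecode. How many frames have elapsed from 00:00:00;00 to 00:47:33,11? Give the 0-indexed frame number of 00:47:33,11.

As if non-drop at 30 labels/s: (0 × 3600 + 47 × 60 + 33) × 30 + 11 = 85601.
Minute boundaries passed: 47; those not divisible by 10: 47 − 4 = 43; dropped labels = 2 × 43 = 86.
Actual frame index = 85601 − 86 = 85515.

85515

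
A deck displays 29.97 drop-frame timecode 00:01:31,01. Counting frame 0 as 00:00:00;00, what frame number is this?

2729

As if non-drop at 30 labels/s: (0 × 3600 + 1 × 60 + 31) × 30 + 1 = 2731.
Minute boundaries passed: 1; those not divisible by 10: 1 − 0 = 1; dropped labels = 2 × 1 = 2.
Actual frame index = 2731 − 2 = 2729.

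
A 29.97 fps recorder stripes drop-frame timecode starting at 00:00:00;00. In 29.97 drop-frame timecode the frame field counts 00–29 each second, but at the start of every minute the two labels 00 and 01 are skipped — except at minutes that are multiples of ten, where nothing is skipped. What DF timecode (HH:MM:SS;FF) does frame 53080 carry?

00:29:31;04

Ten DF minutes hold 17982 frames, so frame 53080 lies in block 2 (frames 35964–53945) with 17116 frames into that block.
The block's first minute is 1800 frames and the rest 1798 each; 17116 frames reaches minute 9, so 2 × 18 + 9 × 2 = 54 labels have been skipped so far.
Adding those back, label number 53080 + 54 = 53134 at 30 labels/s is 1771 s + 4 f = 0 h 29 min 31 s frame 4, i.e. 00:29:31;04.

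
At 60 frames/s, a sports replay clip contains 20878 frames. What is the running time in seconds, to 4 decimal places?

347.9667 seconds

Running time = 20878 × 1/60 = 10439/30 s ≈ 347.9667 s.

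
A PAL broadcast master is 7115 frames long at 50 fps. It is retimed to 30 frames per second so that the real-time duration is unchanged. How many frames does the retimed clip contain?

Target frames = source frames × (target rate / source rate) = 7115 × (30)/(50) = 7115 × 3/5 = 4269.

4269 frames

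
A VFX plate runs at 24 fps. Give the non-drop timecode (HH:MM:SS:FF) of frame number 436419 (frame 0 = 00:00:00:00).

436419 ÷ 24 = 18184 full seconds, remainder 3 frames.
18184 s = 5 h 3 min 4 s.
Timecode: 05:03:04:03.

05:03:04:03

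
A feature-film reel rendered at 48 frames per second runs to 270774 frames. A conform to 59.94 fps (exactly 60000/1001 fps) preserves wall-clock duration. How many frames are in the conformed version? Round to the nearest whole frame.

Frames at target rate = 270774 × (60000/1001) / (48) = 48352500/143 ≈ 338129.371.
Nearest whole frame: 338129.

338129 frames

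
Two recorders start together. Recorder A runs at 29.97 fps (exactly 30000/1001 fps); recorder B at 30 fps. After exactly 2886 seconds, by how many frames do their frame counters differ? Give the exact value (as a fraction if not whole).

A emits 30000/1001 × 2886 = 6660000/77 frames; B emits 30 × 2886 = 86580.
Difference = 6660/77 frames (≈ 86.4935); B is ahead of A.

6660/77 frames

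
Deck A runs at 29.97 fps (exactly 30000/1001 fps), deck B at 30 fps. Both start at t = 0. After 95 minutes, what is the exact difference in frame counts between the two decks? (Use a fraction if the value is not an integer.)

95 min = 5700 s.
A emits 30000/1001 × 5700 = 171000000/1001 frames; B emits 30 × 5700 = 171000.
Difference = 171000/1001 frames (≈ 170.8292); B is ahead of A.

171000/1001 frames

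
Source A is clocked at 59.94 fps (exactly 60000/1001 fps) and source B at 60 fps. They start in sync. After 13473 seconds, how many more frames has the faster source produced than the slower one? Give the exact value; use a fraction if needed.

A emits 60000/1001 × 13473 = 808380000/1001 frames; B emits 60 × 13473 = 808380.
Difference = 808380/1001 frames (≈ 807.5724); B is ahead of A.

808380/1001 frames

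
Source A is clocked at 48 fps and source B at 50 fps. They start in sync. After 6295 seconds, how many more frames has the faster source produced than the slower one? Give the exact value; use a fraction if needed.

12590 frames

A emits 48 × 6295 = 302160 frames; B emits 50 × 6295 = 314750.
Difference = 12590 frames; B is ahead of A.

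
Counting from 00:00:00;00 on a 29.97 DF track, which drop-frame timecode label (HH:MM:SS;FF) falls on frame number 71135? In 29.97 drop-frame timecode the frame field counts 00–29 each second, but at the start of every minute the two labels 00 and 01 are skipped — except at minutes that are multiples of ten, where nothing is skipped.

Ten DF minutes hold 17982 frames, so frame 71135 lies in block 3 (frames 53946–71927) with 17189 frames into that block.
The block's first minute is 1800 frames and the rest 1798 each; 17189 frames reaches minute 9, so 3 × 18 + 9 × 2 = 72 labels have been skipped so far.
Adding those back, label number 71135 + 72 = 71207 at 30 labels/s is 2373 s + 17 f = 0 h 39 min 33 s frame 17, i.e. 00:39:33;17.

00:39:33;17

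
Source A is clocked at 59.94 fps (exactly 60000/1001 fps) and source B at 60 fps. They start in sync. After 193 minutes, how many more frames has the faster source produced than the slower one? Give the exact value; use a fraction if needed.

193 min = 11580 s.
A emits 60000/1001 × 11580 = 694800000/1001 frames; B emits 60 × 11580 = 694800.
Difference = 694800/1001 frames (≈ 694.1059); B is ahead of A.

694800/1001 frames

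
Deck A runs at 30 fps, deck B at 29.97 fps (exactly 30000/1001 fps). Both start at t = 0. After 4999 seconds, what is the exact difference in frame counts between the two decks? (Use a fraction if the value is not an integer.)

A emits 30 × 4999 = 149970 frames; B emits 30000/1001 × 4999 = 149970000/1001.
Difference = 149970/1001 frames (≈ 149.8202); B is behind A.

149970/1001 frames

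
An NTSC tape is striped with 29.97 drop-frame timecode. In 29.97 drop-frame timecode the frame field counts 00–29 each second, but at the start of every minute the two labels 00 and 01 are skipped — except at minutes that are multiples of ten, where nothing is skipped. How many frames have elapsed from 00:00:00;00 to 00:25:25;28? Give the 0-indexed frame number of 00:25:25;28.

Complete 10-minute blocks: 2, each 17982 frames → 35964.
Remaining 5 whole minutes in the current block: 1800 + 4 × 1798 = 8992 frames.
Within the current minute: 25 × 30 + 28 − 2 = 776 (labels ;00/;01 skipped at this minute). Total = 35964 + 8992 + 776 = 45732.

45732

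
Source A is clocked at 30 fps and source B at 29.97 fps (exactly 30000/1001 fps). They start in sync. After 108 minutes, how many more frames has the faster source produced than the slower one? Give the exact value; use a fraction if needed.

108 min = 6480 s.
A emits 30 × 6480 = 194400 frames; B emits 30000/1001 × 6480 = 194400000/1001.
Difference = 194400/1001 frames (≈ 194.2058); B is behind A.

194400/1001 frames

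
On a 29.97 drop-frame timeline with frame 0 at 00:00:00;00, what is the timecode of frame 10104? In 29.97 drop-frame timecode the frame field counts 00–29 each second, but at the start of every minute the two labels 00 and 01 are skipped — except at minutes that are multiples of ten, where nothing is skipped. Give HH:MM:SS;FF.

Ten DF minutes hold 17982 frames, so frame 10104 lies in block 0 (frames 0–17981) with 10104 frames into that block.
The block's first minute is 1800 frames and the rest 1798 each; 10104 frames reaches minute 5, so 0 × 18 + 5 × 2 = 10 labels have been skipped so far.
Adding those back, label number 10104 + 10 = 10114 at 30 labels/s is 337 s + 4 f = 0 h 5 min 37 s frame 4, i.e. 00:05:37;04.

00:05:37;04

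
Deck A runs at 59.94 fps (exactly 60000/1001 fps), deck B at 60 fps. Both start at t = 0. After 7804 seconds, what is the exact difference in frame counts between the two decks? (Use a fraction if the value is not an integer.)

A emits 60000/1001 × 7804 = 468240000/1001 frames; B emits 60 × 7804 = 468240.
Difference = 468240/1001 frames (≈ 467.7722); B is ahead of A.

468240/1001 frames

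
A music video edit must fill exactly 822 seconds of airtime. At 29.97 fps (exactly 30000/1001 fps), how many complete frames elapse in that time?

24635 frames

Frames = 822 × 30000/1001 = 24660000/1001 ≈ 24635.3646.
Complete frames: 24635.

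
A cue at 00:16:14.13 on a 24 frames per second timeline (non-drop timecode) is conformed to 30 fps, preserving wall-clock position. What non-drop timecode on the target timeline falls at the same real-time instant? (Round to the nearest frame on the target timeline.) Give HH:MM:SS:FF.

00:16:14:16

Source frame index: (0×3600 + 16×60 + 14) × 24 + 13 = 23389.
Real time: 23389 / (24) = 23389/24 s.
Target frame: (23389/24) × (30) = 116945/4 ≈ 29236.250 → 29236.
At 30 labels/s: frame 29236 → 00:16:14:16.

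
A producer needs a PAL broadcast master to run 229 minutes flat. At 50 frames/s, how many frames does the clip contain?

687000 frames

229 min = 13740 s.
Frames = 13740 × 50 = 687000.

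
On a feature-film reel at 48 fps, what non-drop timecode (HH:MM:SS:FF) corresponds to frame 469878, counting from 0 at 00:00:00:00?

469878 ÷ 48 = 9789 full seconds, remainder 6 frames.
9789 s = 2 h 43 min 9 s.
Timecode: 02:43:09:06.

02:43:09:06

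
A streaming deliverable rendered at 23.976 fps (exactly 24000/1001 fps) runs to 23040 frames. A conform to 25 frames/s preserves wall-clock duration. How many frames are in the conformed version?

Target frames = source frames × (target rate / source rate) = 23040 × (25)/(24000/1001) = 23040 × 1001/960 = 24024.

24024 frames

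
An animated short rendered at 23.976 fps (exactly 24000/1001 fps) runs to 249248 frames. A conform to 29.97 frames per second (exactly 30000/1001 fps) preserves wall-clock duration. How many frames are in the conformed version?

311560 frames

Target frames = source frames × (target rate / source rate) = 249248 × (30000/1001)/(24000/1001) = 249248 × 5/4 = 311560.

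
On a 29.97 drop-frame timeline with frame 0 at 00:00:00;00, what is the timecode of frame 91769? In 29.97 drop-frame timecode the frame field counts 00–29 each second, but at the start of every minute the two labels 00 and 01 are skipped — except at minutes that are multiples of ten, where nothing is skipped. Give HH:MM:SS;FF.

Each 10-minute DF block holds 10 × 60 × 30 − 9 × 2 = 17982 frames. 91769 ÷ 17982 → 5 full blocks, remainder 1859.
Within the partial block the first minute is 1800 frames and each further minute 1798, so 1 further minute boundary passed. Total skipped labels = 18 × 5 + 2 × 1 = 92.
Non-drop label index = 91769 + 92 = 91861; at 30 labels/s that is 00:51:02:01, i.e. DF 00:51:02;01.

00:51:02;01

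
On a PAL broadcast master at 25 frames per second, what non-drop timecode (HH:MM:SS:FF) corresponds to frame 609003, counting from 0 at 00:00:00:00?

06:46:00:03

609003 ÷ 25 = 24360 full seconds, remainder 3 frames.
24360 s = 6 h 46 min 0 s.
Timecode: 06:46:00:03.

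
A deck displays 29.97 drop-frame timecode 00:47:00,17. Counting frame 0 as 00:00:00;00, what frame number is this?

As if non-drop at 30 labels/s: (0 × 3600 + 47 × 60 + 0) × 30 + 17 = 84617.
Minute boundaries passed: 47; those not divisible by 10: 47 − 4 = 43; dropped labels = 2 × 43 = 86.
Actual frame index = 84617 − 86 = 84531.

84531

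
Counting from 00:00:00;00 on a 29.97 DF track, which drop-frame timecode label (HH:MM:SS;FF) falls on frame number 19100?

Ten DF minutes hold 17982 frames, so frame 19100 lies in block 1 (frames 17982–35963) with 1118 frames into that block.
The block's first minute is 1800 frames and the rest 1798 each; 1118 frames reaches minute 0, so 1 × 18 + 0 × 2 = 18 labels have been skipped so far.
Adding those back, label number 19100 + 18 = 19118 at 30 labels/s is 637 s + 8 f = 0 h 10 min 37 s frame 8, i.e. 00:10:37;08.

00:10:37;08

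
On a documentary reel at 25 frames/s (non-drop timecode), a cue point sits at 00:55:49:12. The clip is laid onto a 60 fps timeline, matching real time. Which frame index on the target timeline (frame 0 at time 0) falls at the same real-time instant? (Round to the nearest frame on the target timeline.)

frame 200969

Source frame index: (0×3600 + 55×60 + 49) × 25 + 12 = 83737.
Real time: 83737 / (25) = 83737/25 s.
Target frame: (83737/25) × (60) = 1004844/5 ≈ 200968.800 → 200969.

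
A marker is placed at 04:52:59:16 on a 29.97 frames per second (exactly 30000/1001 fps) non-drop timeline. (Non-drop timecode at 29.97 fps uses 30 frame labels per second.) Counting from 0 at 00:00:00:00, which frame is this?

Total seconds to the label: (4 × 3600 + 52 × 60 + 59) = 17579.
Frame index = 17579 × 30 + 16 = 527386.

527386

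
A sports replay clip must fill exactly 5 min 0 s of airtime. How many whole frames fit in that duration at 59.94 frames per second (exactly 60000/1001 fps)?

17982 frames

5 min 0 s = 300 s.
Frames = 300 × 60000/1001 = 18000000/1001 ≈ 17982.0180.
Complete frames: 17982.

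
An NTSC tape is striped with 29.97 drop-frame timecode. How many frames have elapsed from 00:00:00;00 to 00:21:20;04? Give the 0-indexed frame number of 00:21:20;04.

38366

Complete 10-minute blocks: 2, each 17982 frames → 35964.
Remaining 1 whole minute in the current block: 1800 + 0 × 1798 = 1800 frames.
Within the current minute: 20 × 30 + 4 − 2 = 602 (labels ;00/;01 skipped at this minute). Total = 35964 + 1800 + 602 = 38366.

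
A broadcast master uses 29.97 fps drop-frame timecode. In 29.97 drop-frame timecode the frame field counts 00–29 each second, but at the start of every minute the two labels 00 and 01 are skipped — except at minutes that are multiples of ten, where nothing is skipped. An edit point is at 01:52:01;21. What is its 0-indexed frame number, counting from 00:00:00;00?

As if non-drop at 30 labels/s: (1 × 3600 + 52 × 60 + 1) × 30 + 21 = 201651.
Minute boundaries passed: 112; those not divisible by 10: 112 − 11 = 101; dropped labels = 2 × 101 = 202.
Actual frame index = 201651 − 202 = 201449.

201449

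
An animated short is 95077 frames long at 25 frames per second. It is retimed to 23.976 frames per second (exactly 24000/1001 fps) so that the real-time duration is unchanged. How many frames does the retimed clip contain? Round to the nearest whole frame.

91183 frames

Frames at target rate = 95077 × (24000/1001) / (25) = 91273920/1001 ≈ 91182.737.
Nearest whole frame: 91183.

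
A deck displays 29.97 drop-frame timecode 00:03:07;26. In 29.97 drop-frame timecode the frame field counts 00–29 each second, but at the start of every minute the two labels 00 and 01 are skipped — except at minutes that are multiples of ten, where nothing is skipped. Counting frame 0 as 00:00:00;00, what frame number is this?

5630

Complete 10-minute blocks: 0, each 17982 frames → 0.
Remaining 3 whole minutes in the current block: 1800 + 2 × 1798 = 5396 frames.
Within the current minute: 7 × 30 + 26 − 2 = 234 (labels ;00/;01 skipped at this minute). Total = 0 + 5396 + 234 = 5630.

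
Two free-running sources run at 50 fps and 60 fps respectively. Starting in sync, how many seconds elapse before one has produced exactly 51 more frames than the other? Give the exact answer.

5.1 seconds

The gap grows by |60 − 50| = 10 frames per second.
Time for a 51-frame gap: 51 ÷ (10) = 5.1 s.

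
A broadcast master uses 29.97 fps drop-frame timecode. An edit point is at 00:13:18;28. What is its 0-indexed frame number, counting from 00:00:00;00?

As if non-drop at 30 labels/s: (0 × 3600 + 13 × 60 + 18) × 30 + 28 = 23968.
Minute boundaries passed: 13; those not divisible by 10: 13 − 1 = 12; dropped labels = 2 × 12 = 24.
Actual frame index = 23968 − 24 = 23944.

23944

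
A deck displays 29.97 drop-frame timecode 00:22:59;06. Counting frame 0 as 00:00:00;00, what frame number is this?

Complete 10-minute blocks: 2, each 17982 frames → 35964.
Remaining 2 whole minutes in the current block: 1800 + 1 × 1798 = 3598 frames.
Within the current minute: 59 × 30 + 6 − 2 = 1774 (labels ;00/;01 skipped at this minute). Total = 35964 + 3598 + 1774 = 41336.

41336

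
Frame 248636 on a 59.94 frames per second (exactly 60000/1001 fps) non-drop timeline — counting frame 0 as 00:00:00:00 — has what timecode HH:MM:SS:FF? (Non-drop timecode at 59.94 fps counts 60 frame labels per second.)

01:09:03:56

248636 ÷ 60 = 4143 full seconds, remainder 56 frames.
4143 s = 1 h 9 min 3 s.
Timecode: 01:09:03:56.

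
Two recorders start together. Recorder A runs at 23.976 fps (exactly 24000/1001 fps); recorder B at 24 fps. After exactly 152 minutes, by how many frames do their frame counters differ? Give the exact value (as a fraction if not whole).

152 min = 9120 s.
A emits 24000/1001 × 9120 = 218880000/1001 frames; B emits 24 × 9120 = 218880.
Difference = 218880/1001 frames (≈ 218.6613); B is ahead of A.

218880/1001 frames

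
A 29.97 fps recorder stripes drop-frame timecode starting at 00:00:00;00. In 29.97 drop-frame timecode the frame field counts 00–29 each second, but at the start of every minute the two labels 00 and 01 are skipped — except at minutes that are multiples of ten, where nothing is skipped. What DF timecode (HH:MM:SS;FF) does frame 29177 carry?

Ten DF minutes hold 17982 frames, so frame 29177 lies in block 1 (frames 17982–35963) with 11195 frames into that block.
The block's first minute is 1800 frames and the rest 1798 each; 11195 frames reaches minute 6, so 1 × 18 + 6 × 2 = 30 labels have been skipped so far.
Adding those back, label number 29177 + 30 = 29207 at 30 labels/s is 973 s + 17 f = 0 h 16 min 13 s frame 17, i.e. 00:16:13;17.

00:16:13;17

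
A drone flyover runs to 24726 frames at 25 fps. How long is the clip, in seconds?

989.04 seconds

Running time = 24726 / (25) = 989.04 s.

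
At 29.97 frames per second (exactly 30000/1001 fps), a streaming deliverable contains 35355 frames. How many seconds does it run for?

1179.6785 seconds

Running time = 35355 / (30000/1001) = 1179.6785 s.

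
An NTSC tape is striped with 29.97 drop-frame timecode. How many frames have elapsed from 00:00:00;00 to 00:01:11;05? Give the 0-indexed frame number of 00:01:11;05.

2133

Complete 10-minute blocks: 0, each 17982 frames → 0.
Remaining 1 whole minute in the current block: 1800 + 0 × 1798 = 1800 frames.
Within the current minute: 11 × 30 + 5 − 2 = 333 (labels ;00/;01 skipped at this minute). Total = 0 + 1800 + 333 = 2133.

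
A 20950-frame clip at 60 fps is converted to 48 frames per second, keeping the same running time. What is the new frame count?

16760 frames

Target frames = source frames × (target rate / source rate) = 20950 × (48)/(60) = 20950 × 4/5 = 16760.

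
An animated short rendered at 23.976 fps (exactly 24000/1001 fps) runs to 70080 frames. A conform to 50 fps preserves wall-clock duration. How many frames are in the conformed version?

146146 frames

Target frames = source frames × (target rate / source rate) = 70080 × (50)/(24000/1001) = 70080 × 1001/480 = 146146.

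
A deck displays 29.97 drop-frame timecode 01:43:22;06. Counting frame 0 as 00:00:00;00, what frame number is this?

185880

As if non-drop at 30 labels/s: (1 × 3600 + 43 × 60 + 22) × 30 + 6 = 186066.
Minute boundaries passed: 103; those not divisible by 10: 103 − 10 = 93; dropped labels = 2 × 93 = 186.
Actual frame index = 186066 − 186 = 185880.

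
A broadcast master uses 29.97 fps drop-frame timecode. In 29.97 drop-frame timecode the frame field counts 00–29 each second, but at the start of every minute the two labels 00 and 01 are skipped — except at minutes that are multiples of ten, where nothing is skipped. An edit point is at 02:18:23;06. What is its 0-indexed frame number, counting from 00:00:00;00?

248846

Complete 10-minute blocks: 13, each 17982 frames → 233766.
Remaining 8 whole minutes in the current block: 1800 + 7 × 1798 = 14386 frames.
Within the current minute: 23 × 30 + 6 − 2 = 694 (labels ;00/;01 skipped at this minute). Total = 233766 + 14386 + 694 = 248846.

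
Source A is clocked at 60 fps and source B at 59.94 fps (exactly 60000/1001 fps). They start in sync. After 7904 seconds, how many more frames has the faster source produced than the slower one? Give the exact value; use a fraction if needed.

36480/77 frames

A emits 60 × 7904 = 474240 frames; B emits 60000/1001 × 7904 = 36480000/77.
Difference = 36480/77 frames (≈ 473.7662); B is behind A.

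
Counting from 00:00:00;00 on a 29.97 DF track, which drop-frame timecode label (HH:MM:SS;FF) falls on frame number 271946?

02:31:13;28

Each 10-minute DF block holds 10 × 60 × 30 − 9 × 2 = 17982 frames. 271946 ÷ 17982 → 15 full blocks, remainder 2216.
Within the partial block the first minute is 1800 frames and each further minute 1798, so 1 further minute boundary passed. Total skipped labels = 18 × 15 + 2 × 1 = 272.
Non-drop label index = 271946 + 272 = 272218; at 30 labels/s that is 02:31:13:28, i.e. DF 02:31:13;28.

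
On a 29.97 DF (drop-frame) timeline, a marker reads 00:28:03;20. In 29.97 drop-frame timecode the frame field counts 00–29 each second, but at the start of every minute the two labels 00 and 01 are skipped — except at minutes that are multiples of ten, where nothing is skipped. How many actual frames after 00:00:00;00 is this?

Complete 10-minute blocks: 2, each 17982 frames → 35964.
Remaining 8 whole minutes in the current block: 1800 + 7 × 1798 = 14386 frames.
Within the current minute: 3 × 30 + 20 − 2 = 108 (labels ;00/;01 skipped at this minute). Total = 35964 + 14386 + 108 = 50458.

50458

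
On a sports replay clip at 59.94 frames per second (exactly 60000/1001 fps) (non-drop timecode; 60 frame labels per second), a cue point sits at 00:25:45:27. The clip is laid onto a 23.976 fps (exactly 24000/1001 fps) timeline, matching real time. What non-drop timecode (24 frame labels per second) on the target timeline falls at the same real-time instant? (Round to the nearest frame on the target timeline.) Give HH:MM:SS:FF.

00:25:45:11

Source frame index: (0×3600 + 25×60 + 45) × 60 + 27 = 92727.
Real time: 92727 / (60000/1001) = 30939909/20000 s.
Target frame: (30939909/20000) × (24000/1001) = 185454/5 ≈ 37090.800 → 37091.
At 24 labels/s: frame 37091 → 00:25:45:11.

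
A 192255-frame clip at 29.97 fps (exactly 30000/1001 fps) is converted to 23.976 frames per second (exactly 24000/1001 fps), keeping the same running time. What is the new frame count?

153804 frames

Target frames = source frames × (target rate / source rate) = 192255 × (24000/1001)/(30000/1001) = 192255 × 4/5 = 153804.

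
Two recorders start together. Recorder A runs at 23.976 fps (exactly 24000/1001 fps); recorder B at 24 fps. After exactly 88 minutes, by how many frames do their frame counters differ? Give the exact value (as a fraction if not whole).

11520/91 frames

88 min = 5280 s.
A emits 24000/1001 × 5280 = 11520000/91 frames; B emits 24 × 5280 = 126720.
Difference = 11520/91 frames (≈ 126.5934); B is ahead of A.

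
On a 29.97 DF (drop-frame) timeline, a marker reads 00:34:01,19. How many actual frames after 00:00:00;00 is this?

As if non-drop at 30 labels/s: (0 × 3600 + 34 × 60 + 1) × 30 + 19 = 61249.
Minute boundaries passed: 34; those not divisible by 10: 34 − 3 = 31; dropped labels = 2 × 31 = 62.
Actual frame index = 61249 − 62 = 61187.

61187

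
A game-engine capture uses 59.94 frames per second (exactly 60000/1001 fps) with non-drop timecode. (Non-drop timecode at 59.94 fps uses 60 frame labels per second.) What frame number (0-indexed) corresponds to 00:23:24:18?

Total seconds to the label: (0 × 3600 + 23 × 60 + 24) = 1404.
Frame index = 1404 × 60 + 18 = 84258.

frame 84258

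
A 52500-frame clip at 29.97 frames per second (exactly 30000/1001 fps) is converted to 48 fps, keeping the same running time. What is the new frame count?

84084 frames

Target frames = source frames × (target rate / source rate) = 52500 × (48)/(30000/1001) = 52500 × 1001/625 = 84084.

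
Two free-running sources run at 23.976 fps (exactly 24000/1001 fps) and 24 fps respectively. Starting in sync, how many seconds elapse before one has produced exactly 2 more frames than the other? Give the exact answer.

The gap grows by |24 − 24000/1001| = 24/1001 frames per second.
Time for a 2-frame gap: 2 ÷ (24/1001) = 1001/12 s.

1001/12 seconds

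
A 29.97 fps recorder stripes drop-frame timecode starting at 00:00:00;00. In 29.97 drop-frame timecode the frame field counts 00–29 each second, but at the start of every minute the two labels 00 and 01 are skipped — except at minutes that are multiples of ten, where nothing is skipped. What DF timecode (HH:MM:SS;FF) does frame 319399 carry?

Each 10-minute DF block holds 10 × 60 × 30 − 9 × 2 = 17982 frames. 319399 ÷ 17982 → 17 full blocks, remainder 13705.
Within the partial block the first minute is 1800 frames and each further minute 1798, so 7 further minute boundaries passed. Total skipped labels = 18 × 17 + 2 × 7 = 320.
Non-drop label index = 319399 + 320 = 319719; at 30 labels/s that is 02:57:37:09, i.e. DF 02:57:37;09.

02:57:37;09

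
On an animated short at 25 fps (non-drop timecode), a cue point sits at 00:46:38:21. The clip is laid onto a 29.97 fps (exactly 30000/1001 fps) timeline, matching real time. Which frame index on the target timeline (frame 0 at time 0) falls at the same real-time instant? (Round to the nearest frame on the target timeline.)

frame 83881

Source frame index: (0×3600 + 46×60 + 38) × 25 + 21 = 69971.
Real time: 69971 / (25) = 69971/25 s.
Target frame: (69971/25) × (30000/1001) = 7633200/91 ≈ 83881.319 → 83881.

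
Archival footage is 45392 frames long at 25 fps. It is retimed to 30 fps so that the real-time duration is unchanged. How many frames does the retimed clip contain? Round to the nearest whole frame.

Frames at target rate = 45392 × (30) / (25) = 272352/5 ≈ 54470.400.
Nearest whole frame: 54470.

54470 frames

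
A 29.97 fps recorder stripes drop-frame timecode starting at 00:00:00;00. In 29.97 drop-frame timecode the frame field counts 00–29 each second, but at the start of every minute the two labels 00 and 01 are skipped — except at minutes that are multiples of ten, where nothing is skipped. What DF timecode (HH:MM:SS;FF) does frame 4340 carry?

Each 10-minute DF block holds 10 × 60 × 30 − 9 × 2 = 17982 frames. 4340 ÷ 17982 → 0 full blocks, remainder 4340.
Within the partial block the first minute is 1800 frames and each further minute 1798, so 2 further minute boundaries passed. Total skipped labels = 18 × 0 + 2 × 2 = 4.
Non-drop label index = 4340 + 4 = 4344; at 30 labels/s that is 00:02:24:24, i.e. DF 00:02:24;24.

00:02:24;24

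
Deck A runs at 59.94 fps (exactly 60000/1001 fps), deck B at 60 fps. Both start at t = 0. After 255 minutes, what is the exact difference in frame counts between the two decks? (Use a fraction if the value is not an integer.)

255 min = 15300 s.
A emits 60000/1001 × 15300 = 918000000/1001 frames; B emits 60 × 15300 = 918000.
Difference = 918000/1001 frames (≈ 917.0829); B is ahead of A.

918000/1001 frames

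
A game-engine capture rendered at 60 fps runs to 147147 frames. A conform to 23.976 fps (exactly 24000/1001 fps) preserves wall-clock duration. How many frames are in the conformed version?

Target frames = source frames × (target rate / source rate) = 147147 × (24000/1001)/(60) = 147147 × 400/1001 = 58800.

58800 frames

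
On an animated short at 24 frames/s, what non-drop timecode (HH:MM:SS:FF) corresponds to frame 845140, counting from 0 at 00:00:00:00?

09:46:54:04

845140 ÷ 24 = 35214 full seconds, remainder 4 frames.
35214 s = 9 h 46 min 54 s.
Timecode: 09:46:54:04.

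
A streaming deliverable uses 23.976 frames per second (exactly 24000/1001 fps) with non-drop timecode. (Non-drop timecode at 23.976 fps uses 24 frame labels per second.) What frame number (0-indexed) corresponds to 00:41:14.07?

frame 59383

Total seconds to the label: (0 × 3600 + 41 × 60 + 14) = 2474.
Frame index = 2474 × 24 + 7 = 59383.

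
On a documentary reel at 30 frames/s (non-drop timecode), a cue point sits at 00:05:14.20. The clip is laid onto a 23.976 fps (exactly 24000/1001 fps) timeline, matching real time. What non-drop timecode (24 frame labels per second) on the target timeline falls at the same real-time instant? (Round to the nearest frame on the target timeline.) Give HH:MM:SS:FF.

Source frame index: (0×3600 + 5×60 + 14) × 30 + 20 = 9440.
Real time: 9440 / (30) = 944/3 s.
Target frame: (944/3) × (24000/1001) = 7552000/1001 ≈ 7544.456 → 7544.
At 24 labels/s: frame 7544 → 00:05:14:08.

00:05:14:08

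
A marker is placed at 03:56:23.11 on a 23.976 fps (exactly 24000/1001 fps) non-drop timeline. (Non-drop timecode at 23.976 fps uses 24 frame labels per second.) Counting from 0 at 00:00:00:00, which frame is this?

frame 340403

Total seconds to the label: (3 × 3600 + 56 × 60 + 23) = 14183.
Frame index = 14183 × 24 + 11 = 340403.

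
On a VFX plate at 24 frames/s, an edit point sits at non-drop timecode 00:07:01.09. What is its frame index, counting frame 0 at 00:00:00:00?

frame 10113

Total seconds to the label: (0 × 3600 + 7 × 60 + 1) = 421.
Frame index = 421 × 24 + 9 = 10113.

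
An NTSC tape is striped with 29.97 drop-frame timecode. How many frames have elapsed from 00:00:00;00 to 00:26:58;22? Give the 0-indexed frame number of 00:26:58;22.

As if non-drop at 30 labels/s: (0 × 3600 + 26 × 60 + 58) × 30 + 22 = 48562.
Minute boundaries passed: 26; those not divisible by 10: 26 − 2 = 24; dropped labels = 2 × 24 = 48.
Actual frame index = 48562 − 48 = 48514.

48514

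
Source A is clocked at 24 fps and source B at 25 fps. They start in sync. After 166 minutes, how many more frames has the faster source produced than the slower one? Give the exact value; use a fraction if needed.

9960 frames

166 min = 9960 s.
A emits 24 × 9960 = 239040 frames; B emits 25 × 9960 = 249000.
Difference = 9960 frames; B is ahead of A.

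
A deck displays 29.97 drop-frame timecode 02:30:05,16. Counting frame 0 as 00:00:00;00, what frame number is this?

269896

As if non-drop at 30 labels/s: (2 × 3600 + 30 × 60 + 5) × 30 + 16 = 270166.
Minute boundaries passed: 150; those not divisible by 10: 150 − 15 = 135; dropped labels = 2 × 135 = 270.
Actual frame index = 270166 − 270 = 269896.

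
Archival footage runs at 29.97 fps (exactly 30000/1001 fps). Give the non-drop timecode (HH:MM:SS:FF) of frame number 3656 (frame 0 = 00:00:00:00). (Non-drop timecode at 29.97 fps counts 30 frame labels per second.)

3656 ÷ 30 = 121 full seconds, remainder 26 frames.
121 s = 0 h 2 min 1 s.
Timecode: 00:02:01:26.

00:02:01:26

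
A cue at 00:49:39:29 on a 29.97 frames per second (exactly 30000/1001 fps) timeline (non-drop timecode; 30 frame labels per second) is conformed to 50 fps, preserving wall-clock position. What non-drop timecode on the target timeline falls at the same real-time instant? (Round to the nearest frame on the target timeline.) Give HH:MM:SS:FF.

00:49:42:47

Source frame index: (0×3600 + 49×60 + 39) × 30 + 29 = 89399.
Real time: 89399 / (30000/1001) = 89488399/30000 s.
Target frame: (89488399/30000) × (50) = 89488399/600 ≈ 149147.332 → 149147.
At 50 labels/s: frame 149147 → 00:49:42:47.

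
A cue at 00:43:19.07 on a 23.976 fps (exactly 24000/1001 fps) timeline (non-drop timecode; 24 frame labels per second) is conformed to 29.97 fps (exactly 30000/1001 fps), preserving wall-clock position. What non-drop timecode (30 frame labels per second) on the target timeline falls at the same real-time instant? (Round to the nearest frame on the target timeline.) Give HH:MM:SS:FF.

00:43:19:09

Source frame index: (0×3600 + 43×60 + 19) × 24 + 7 = 62383.
Real time: 62383 / (24000/1001) = 62445383/24000 s.
Target frame: (62445383/24000) × (30000/1001) = 311915/4 ≈ 77978.750 → 77979.
At 30 labels/s: frame 77979 → 00:43:19:09.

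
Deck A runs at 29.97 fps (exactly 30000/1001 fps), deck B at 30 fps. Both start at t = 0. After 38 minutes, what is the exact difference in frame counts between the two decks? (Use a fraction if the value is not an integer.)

68400/1001 frames

38 min = 2280 s.
A emits 30000/1001 × 2280 = 68400000/1001 frames; B emits 30 × 2280 = 68400.
Difference = 68400/1001 frames (≈ 68.3317); B is ahead of A.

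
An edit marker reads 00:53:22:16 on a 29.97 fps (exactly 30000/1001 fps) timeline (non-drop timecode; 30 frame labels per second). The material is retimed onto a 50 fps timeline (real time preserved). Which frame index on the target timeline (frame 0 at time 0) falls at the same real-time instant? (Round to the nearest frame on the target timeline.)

frame 160287

Source frame index: (0×3600 + 53×60 + 22) × 30 + 16 = 96076.
Real time: 96076 / (30000/1001) = 24043019/7500 s.
Target frame: (24043019/7500) × (50) = 24043019/150 ≈ 160286.793 → 160287.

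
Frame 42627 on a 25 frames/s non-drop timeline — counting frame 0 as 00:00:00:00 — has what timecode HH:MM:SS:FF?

00:28:25:02

42627 ÷ 25 = 1705 full seconds, remainder 2 frames.
1705 s = 0 h 28 min 25 s.
Timecode: 00:28:25:02.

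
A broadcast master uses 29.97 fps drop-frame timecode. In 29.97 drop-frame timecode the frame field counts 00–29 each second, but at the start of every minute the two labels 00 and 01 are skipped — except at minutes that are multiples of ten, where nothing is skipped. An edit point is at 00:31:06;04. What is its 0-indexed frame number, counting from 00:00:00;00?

55928

As if non-drop at 30 labels/s: (0 × 3600 + 31 × 60 + 6) × 30 + 4 = 55984.
Minute boundaries passed: 31; those not divisible by 10: 31 − 3 = 28; dropped labels = 2 × 28 = 56.
Actual frame index = 55984 − 56 = 55928.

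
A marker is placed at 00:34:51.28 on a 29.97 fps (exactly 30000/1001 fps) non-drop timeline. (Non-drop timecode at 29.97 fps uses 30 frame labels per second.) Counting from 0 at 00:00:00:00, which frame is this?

62758

Total seconds to the label: (0 × 3600 + 34 × 60 + 51) = 2091.
Frame index = 2091 × 30 + 28 = 62758.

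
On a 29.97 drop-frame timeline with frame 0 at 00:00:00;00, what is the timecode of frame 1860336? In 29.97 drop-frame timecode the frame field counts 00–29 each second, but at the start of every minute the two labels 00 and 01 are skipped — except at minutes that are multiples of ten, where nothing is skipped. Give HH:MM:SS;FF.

Ten DF minutes hold 17982 frames, so frame 1860336 lies in block 103 (frames 1852146–1870127) with 8190 frames into that block.
The block's first minute is 1800 frames and the rest 1798 each; 8190 frames reaches minute 4, so 103 × 18 + 4 × 2 = 1862 labels have been skipped so far.
Adding those back, label number 1860336 + 1862 = 1862198 at 30 labels/s is 62073 s + 8 f = 17 h 14 min 33 s frame 8, i.e. 17:14:33;08.

17:14:33;08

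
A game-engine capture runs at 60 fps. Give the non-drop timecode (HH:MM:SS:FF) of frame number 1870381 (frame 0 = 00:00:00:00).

1870381 ÷ 60 = 31173 full seconds, remainder 1 frame.
31173 s = 8 h 39 min 33 s.
Timecode: 08:39:33:01.

08:39:33:01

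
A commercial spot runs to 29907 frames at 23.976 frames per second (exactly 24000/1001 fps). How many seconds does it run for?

1247.371125 seconds

Running time = 29907 / (24000/1001) = 1247.371125 s.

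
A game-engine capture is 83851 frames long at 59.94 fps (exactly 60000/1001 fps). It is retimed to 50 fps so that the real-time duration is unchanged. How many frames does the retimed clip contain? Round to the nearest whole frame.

69946 frames

Frames at target rate = 83851 × (50) / (60000/1001) = 83934851/1200 ≈ 69945.709.
Nearest whole frame: 69946.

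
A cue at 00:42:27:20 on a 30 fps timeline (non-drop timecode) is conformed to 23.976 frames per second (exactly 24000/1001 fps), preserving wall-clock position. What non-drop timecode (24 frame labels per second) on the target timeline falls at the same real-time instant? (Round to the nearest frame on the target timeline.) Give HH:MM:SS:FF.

Source frame index: (0×3600 + 42×60 + 27) × 30 + 20 = 76430.
Real time: 76430 / (30) = 7643/3 s.
Target frame: (7643/3) × (24000/1001) = 61144000/1001 ≈ 61082.917 → 61083.
At 24 labels/s: frame 61083 → 00:42:25:03.

00:42:25:03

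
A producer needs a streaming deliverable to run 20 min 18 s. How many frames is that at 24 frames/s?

29232 frames

20 min 18 s = 1218 s.
Frames = 1218 × 24 = 29232.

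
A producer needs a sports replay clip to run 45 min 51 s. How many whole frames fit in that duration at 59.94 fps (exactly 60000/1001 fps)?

45 min 51 s = 2751 s.
Frames = 2751 × 60000/1001 = 23580000/143 ≈ 164895.1049.
Complete frames: 164895.

164895 frames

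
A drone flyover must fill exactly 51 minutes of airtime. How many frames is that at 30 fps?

91800 frames

51 min = 3060 s.
Frames = 3060 × 30 = 91800.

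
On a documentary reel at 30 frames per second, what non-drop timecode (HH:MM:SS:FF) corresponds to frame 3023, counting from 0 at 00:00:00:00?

3023 ÷ 30 = 100 full seconds, remainder 23 frames.
100 s = 0 h 1 min 40 s.
Timecode: 00:01:40:23.

00:01:40:23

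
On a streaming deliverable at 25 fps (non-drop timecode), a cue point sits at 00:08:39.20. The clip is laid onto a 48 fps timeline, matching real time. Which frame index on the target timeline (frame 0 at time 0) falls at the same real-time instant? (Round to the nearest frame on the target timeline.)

frame 24950

Source frame index: (0×3600 + 8×60 + 39) × 25 + 20 = 12995.
Real time: 12995 / (25) = 2599/5 s.
Target frame: (2599/5) × (48) = 124752/5 ≈ 24950.400 → 24950.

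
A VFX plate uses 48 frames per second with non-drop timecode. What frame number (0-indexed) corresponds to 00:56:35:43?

Total seconds to the label: (0 × 3600 + 56 × 60 + 35) = 3395.
Frame index = 3395 × 48 + 43 = 163003.

163003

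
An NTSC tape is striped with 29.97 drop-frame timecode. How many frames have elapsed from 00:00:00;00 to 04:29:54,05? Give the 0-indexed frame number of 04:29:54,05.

485339

Complete 10-minute blocks: 26, each 17982 frames → 467532.
Remaining 9 whole minutes in the current block: 1800 + 8 × 1798 = 16184 frames.
Within the current minute: 54 × 30 + 5 − 2 = 1623 (labels ;00/;01 skipped at this minute). Total = 467532 + 16184 + 1623 = 485339.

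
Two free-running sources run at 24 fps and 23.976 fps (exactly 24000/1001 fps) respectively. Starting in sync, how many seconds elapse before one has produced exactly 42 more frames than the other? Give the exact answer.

The gap grows by |24000/1001 − 24| = 24/1001 frames per second.
Time for a 42-frame gap: 42 ÷ (24/1001) = 1751.75 s.

1751.75 seconds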